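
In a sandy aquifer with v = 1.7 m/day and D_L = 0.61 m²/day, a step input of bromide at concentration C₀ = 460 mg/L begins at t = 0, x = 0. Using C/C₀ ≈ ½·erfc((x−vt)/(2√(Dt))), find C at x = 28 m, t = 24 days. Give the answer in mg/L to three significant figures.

456 mg/L

For a continuous step input, C/C₀ ≈ ½·erfc((x−vt)/(2√(Dt))).
vt = 1.7 × 24 = 40.8 m and 2√(Dt) = 2√(0.61 × 24) = 7.652 m.
Argument (x−vt)/(2√(Dt)) = (28 − 40.8)/7.652 = -1.673; ½·erfc(-1.673) = 0.9910.
C = 460 × 0.9910 = 456 mg/L.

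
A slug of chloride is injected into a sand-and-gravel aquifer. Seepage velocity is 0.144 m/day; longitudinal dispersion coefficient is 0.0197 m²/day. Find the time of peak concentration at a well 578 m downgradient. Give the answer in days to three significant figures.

4010 days

For the 1D instantaneous-source solution, setting ∂C/∂t = 0 at fixed x gives v²t² + 2Dt − x² = 0, so t = (√(D² + v²x²) − D)/v².
√(D² + v²x²) = √(0.0197² + 0.144² × 578²) = 83.23; v² = 0.020736.
t = (83.23 − 0.0197)/0.020736 = 4010 days (vs. the pure-advection estimate x/v = 4010 d).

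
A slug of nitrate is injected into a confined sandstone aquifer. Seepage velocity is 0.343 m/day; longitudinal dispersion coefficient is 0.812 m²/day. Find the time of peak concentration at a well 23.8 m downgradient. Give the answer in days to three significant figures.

For the 1D instantaneous-source solution, setting ∂C/∂t = 0 at fixed x gives v²t² + 2Dt − x² = 0, so t = (√(D² + v²x²) − D)/v².
√(D² + v²x²) = √(0.812² + 0.343² × 23.8²) = 8.204; v² = 0.117649.
t = (8.204 − 0.812)/0.117649 = 62.8 days (vs. the pure-advection estimate x/v = 69.4 d).

62.8 days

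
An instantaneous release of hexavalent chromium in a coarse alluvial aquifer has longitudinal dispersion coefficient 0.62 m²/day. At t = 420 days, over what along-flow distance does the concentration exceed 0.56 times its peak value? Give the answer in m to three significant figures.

49.2 m

The plume is Gaussian with σ = √(2Dt) = √(2 × 0.62 × 420) = 22.82 m.
C/C_peak = exp(−Δx²/(2σ²)) = 0.56 ⇒ Δx = σ·√(−2 ln 0.56) = 22.82 × 1.077 = 24.58 m.
Width = 2Δx = 49.2 m.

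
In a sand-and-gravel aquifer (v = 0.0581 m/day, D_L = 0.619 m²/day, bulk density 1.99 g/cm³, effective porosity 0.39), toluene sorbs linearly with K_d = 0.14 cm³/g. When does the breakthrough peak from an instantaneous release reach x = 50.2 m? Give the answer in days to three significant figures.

1200 days

Retardation factor R = 1 + ρ_b·K_d/n = 1 + 1.99 × 0.14/0.39 = 1.714.
Sorption retards both mechanisms: v_R = v/R = 0.03390 m/day, D_R = D/R = 0.3611 m²/day.
Peak time from v_R²t² + 2D_R t − x² = 0: t = (√(D_R² + v_R²x²) − D_R)/v_R².
√(D_R² + v_R²x²) = √(0.3611² + 0.03390² × 50.2²) = 1.740; v_R² = 0.001149.
t = (1.740 − 0.3611)/0.001149 = 1200 days.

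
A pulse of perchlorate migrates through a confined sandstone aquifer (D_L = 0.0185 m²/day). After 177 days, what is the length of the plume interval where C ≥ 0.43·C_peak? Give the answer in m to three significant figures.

The plume is Gaussian with σ = √(2Dt) = √(2 × 0.0185 × 177) = 2.559 m.
C/C_peak = exp(−Δx²/(2σ²)) = 0.43 ⇒ Δx = σ·√(−2 ln 0.43) = 2.559 × 1.299 = 3.324 m.
Width = 2Δx = 6.65 m.

6.65 m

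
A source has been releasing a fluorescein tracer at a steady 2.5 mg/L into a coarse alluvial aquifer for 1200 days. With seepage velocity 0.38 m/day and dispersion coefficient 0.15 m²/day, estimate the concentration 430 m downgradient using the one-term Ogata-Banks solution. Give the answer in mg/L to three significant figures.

For a continuous step input, C/C₀ ≈ ½·erfc((x−vt)/(2√(Dt))).
vt = 0.38 × 1200 = 456 m and 2√(Dt) = 2√(0.15 × 1200) = 26.83 m.
Argument (x−vt)/(2√(Dt)) = (430 − 456)/26.83 = -0.9691; ½·erfc(-0.9691) = 0.9147.
C = 2.5 × 0.9147 = 2.29 mg/L.

2.29 mg/L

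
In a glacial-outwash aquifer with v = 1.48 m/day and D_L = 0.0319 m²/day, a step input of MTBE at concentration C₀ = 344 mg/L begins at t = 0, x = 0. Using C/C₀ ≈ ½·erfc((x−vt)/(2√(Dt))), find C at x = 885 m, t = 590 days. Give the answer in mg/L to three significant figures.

9.36 mg/L

For a continuous step input, C/C₀ ≈ ½·erfc((x−vt)/(2√(Dt))).
vt = 1.48 × 590 = 873.2 m and 2√(Dt) = 2√(0.0319 × 590) = 8.677 m.
Argument (x−vt)/(2√(Dt)) = (885 − 873.2)/8.677 = 1.360; ½·erfc(1.360) = 0.02722.
C = 344 × 0.02722 = 9.36 mg/L.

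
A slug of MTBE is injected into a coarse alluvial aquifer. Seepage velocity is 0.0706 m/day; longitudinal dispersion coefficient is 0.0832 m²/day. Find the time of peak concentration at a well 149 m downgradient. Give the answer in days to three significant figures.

2090 days

For the 1D instantaneous-source solution, setting ∂C/∂t = 0 at fixed x gives v²t² + 2Dt − x² = 0, so t = (√(D² + v²x²) − D)/v².
√(D² + v²x²) = √(0.0832² + 0.0706² × 149²) = 10.52; v² = 0.00498436.
t = (10.52 − 0.0832)/0.00498436 = 2090 days (vs. the pure-advection estimate x/v = 2110 d).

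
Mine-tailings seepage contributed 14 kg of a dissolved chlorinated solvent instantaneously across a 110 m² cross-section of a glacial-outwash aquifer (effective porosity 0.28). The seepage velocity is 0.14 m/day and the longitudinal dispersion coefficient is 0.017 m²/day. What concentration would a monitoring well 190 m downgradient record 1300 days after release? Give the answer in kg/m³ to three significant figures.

0.0132 kg/m³

For an instantaneous plane source, C(x,t) = M/(n_e·A·√(4πDt)) · exp(−(x−vt)²/(4Dt)), with n_e·A the pore (flow) area.
Plume center vt = 0.14 × 1300 = 182 m, so the well at 190 m is 8 m downgradient of the peak.
√(4πDt) = 16.66 m, giving peak height M/(n_e·A·√(4πDt)) = 14/(0.28 × 110 × 16.66) = 0.02728 kg/m³.
(x−vt)²/(4Dt) = (8)²/(4 × 0.017 × 1300) = 0.7240; exp(−0.7240) = 0.4848.
C = 0.02728 × 0.4848 = 0.0132 kg/m³.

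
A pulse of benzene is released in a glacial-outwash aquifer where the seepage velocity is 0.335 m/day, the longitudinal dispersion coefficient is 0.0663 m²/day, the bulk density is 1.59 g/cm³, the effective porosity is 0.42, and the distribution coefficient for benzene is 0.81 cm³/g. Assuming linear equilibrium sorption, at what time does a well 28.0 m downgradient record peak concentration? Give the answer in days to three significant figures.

Retardation factor R = 1 + ρ_b·K_d/n = 1 + 1.59 × 0.81/0.42 = 4.066.
Sorption retards both mechanisms: v_R = v/R = 0.08239 m/day, D_R = D/R = 0.01631 m²/day.
Peak time from v_R²t² + 2D_R t − x² = 0: t = (√(D_R² + v_R²x²) − D_R)/v_R².
√(D_R² + v_R²x²) = √(0.01631² + 0.08239² × 28.0²) = 2.307; v_R² = 0.006788.
t = (2.307 − 0.01631)/0.006788 = 337 days.

337 days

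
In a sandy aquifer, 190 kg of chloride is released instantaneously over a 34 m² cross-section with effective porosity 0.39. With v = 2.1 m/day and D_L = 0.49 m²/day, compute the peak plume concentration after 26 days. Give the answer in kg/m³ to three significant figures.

The peak of an instantaneous 1D plume sits at x = vt; there the Gaussian factor is 1 and C_max = M/(n_e·A·√(4πDt)), where n_e·A is the pore area the mass is dissolved in.
√(4πDt) = √(4π × 0.49 × 26) = 12.65 m, so C_max = 190/(0.39 × 34 × 12.65) = 1.13 kg/m³.

1.13 kg/m³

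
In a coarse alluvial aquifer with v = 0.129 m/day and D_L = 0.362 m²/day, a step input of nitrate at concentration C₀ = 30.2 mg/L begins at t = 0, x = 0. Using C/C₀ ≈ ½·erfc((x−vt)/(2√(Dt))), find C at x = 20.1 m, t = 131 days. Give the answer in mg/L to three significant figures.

11.2 mg/L

For a continuous step input, C/C₀ ≈ ½·erfc((x−vt)/(2√(Dt))).
vt = 0.129 × 131 = 16.899 m and 2√(Dt) = 2√(0.362 × 131) = 13.77 m.
Argument (x−vt)/(2√(Dt)) = (20.1 − 16.899)/13.77 = 0.2325; ½·erfc(0.2325) = 0.3712.
C = 30.2 × 0.3712 = 11.2 mg/L.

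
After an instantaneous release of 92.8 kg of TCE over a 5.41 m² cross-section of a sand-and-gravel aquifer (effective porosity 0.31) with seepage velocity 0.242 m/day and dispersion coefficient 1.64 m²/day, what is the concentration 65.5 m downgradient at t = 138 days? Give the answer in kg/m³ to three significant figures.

For an instantaneous plane source, C(x,t) = M/(n_e·A·√(4πDt)) · exp(−(x−vt)²/(4Dt)), with n_e·A the pore (flow) area.
Plume center vt = 0.242 × 138 = 33.396 m, so the well at 65.5 m is 32.104 m downgradient of the peak.
√(4πDt) = 53.33 m, giving peak height M/(n_e·A·√(4πDt)) = 92.8/(0.31 × 5.41 × 53.33) = 1.038 kg/m³.
(x−vt)²/(4Dt) = (32.104)²/(4 × 1.64 × 138) = 1.139; exp(−1.139) = 0.3201.
C = 1.038 × 0.3201 = 0.332 kg/m³.

0.332 kg/m³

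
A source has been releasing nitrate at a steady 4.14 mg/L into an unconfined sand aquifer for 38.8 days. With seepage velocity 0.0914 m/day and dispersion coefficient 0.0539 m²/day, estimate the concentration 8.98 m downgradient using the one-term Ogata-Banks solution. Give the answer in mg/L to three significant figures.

0.0163 mg/L

For a continuous step input, C/C₀ ≈ ½·erfc((x−vt)/(2√(Dt))).
vt = 0.0914 × 38.8 = 3.54632 m and 2√(Dt) = 2√(0.0539 × 38.8) = 2.892 m.
Argument (x−vt)/(2√(Dt)) = (8.98 − 3.54632)/2.892 = 1.879; ½·erfc(1.879) = 0.003938.
C = 4.14 × 0.003938 = 0.0163 mg/L.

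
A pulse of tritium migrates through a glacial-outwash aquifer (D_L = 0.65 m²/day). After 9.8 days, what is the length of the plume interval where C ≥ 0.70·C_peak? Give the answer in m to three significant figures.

The plume is Gaussian with σ = √(2Dt) = √(2 × 0.65 × 9.8) = 3.569 m.
C/C_peak = exp(−Δx²/(2σ²)) = 0.70 ⇒ Δx = σ·√(−2 ln 0.70) = 3.569 × 0.8446 = 3.014 m.
Width = 2Δx = 6.03 m.

6.03 m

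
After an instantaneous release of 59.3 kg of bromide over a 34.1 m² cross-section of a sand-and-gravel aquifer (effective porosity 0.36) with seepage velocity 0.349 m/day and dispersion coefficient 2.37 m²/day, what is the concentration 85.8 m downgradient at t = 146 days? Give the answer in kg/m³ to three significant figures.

0.0305 kg/m³

For an instantaneous plane source, C(x,t) = M/(n_e·A·√(4πDt)) · exp(−(x−vt)²/(4Dt)), with n_e·A the pore (flow) area.
Plume center vt = 0.349 × 146 = 50.954 m, so the well at 85.8 m is 34.846 m downgradient of the peak.
√(4πDt) = 65.94 m, giving peak height M/(n_e·A·√(4πDt)) = 59.3/(0.36 × 34.1 × 65.94) = 0.07326 kg/m³.
(x−vt)²/(4Dt) = (34.846)²/(4 × 2.37 × 146) = 0.8773; exp(−0.8773) = 0.4159.
C = 0.07326 × 0.4159 = 0.0305 kg/m³.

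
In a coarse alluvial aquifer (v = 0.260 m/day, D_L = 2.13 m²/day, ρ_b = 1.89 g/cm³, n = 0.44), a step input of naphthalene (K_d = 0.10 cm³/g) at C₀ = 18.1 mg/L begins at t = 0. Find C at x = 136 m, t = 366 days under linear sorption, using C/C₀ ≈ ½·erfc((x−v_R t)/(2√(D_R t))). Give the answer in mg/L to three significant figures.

0.321 mg/L

Retardation factor R = 1 + ρ_b·K_d/n = 1 + 1.89 × 0.10/0.44 = 1.430.
Sorption retards both mechanisms: v_R = v/R = 0.1818 m/day, D_R = D/R = 1.490 m²/day.
v_R·t = 0.1818 × 366 = 66.5388 m; 2√(D_R t) = 46.71 m; argument = (136 − 66.5388)/46.71 = 1.487.
C = C₀ × ½·erfc(1.487) = 18.1 × 0.01774 = 0.321 mg/L.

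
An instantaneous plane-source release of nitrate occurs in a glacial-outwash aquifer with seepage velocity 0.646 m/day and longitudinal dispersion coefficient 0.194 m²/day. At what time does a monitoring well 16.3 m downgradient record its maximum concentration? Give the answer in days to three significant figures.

For the 1D instantaneous-source solution, setting ∂C/∂t = 0 at fixed x gives v²t² + 2Dt − x² = 0, so t = (√(D² + v²x²) − D)/v².
√(D² + v²x²) = √(0.194² + 0.646² × 16.3²) = 10.53; v² = 0.417316.
t = (10.53 − 0.194)/0.417316 = 24.8 days (vs. the pure-advection estimate x/v = 25.2 d).

24.8 days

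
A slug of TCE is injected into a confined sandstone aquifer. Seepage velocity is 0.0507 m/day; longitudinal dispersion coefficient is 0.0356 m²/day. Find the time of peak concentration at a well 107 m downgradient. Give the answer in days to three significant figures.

For the 1D instantaneous-source solution, setting ∂C/∂t = 0 at fixed x gives v²t² + 2Dt − x² = 0, so t = (√(D² + v²x²) − D)/v².
√(D² + v²x²) = √(0.0356² + 0.0507² × 107²) = 5.425; v² = 0.00257049.
t = (5.425 − 0.0356)/0.00257049 = 2100 days (vs. the pure-advection estimate x/v = 2110 d).

2100 days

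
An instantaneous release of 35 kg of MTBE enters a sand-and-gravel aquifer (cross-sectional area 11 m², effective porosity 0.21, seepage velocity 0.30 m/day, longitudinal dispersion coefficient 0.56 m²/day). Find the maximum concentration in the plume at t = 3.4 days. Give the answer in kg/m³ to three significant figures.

The peak of an instantaneous 1D plume sits at x = vt; there the Gaussian factor is 1 and C_max = M/(n_e·A·√(4πDt)), where n_e·A is the pore area the mass is dissolved in.
√(4πDt) = √(4π × 0.56 × 3.4) = 4.891 m, so C_max = 35/(0.21 × 11 × 4.891) = 3.10 kg/m³.

3.10 kg/m³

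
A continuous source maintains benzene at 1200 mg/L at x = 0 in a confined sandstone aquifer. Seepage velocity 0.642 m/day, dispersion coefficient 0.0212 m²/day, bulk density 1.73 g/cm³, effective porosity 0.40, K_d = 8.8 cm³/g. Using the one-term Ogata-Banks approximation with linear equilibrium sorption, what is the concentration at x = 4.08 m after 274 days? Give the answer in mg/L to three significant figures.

Retardation factor R = 1 + ρ_b·K_d/n = 1 + 1.73 × 8.8/0.40 = 39.06.
Sorption retards both mechanisms: v_R = v/R = 0.01644 m/day, D_R = D/R = 0.0005428 m²/day.
v_R·t = 0.01644 × 274 = 4.50456 m; 2√(D_R t) = 0.7713 m; argument = (4.08 − 4.50456)/0.7713 = -0.5504.
C = C₀ × ½·erfc(-0.5504) = 1200 × 0.7818 = 938 mg/L.

938 mg/L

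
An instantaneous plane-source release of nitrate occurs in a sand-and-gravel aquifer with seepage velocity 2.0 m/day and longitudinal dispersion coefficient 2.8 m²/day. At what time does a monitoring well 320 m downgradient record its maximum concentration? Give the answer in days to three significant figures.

For the 1D instantaneous-source solution, setting ∂C/∂t = 0 at fixed x gives v²t² + 2Dt − x² = 0, so t = (√(D² + v²x²) − D)/v².
√(D² + v²x²) = √(2.8² + 2.0² × 320²) = 640.0; v² = 4.
t = (640.0 − 2.8)/4 = 159 days (vs. the pure-advection estimate x/v = 160 d).

159 days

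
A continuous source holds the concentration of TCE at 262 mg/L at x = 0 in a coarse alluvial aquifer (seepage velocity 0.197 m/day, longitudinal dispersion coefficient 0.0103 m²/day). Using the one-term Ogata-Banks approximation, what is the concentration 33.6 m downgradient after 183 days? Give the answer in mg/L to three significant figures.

235 mg/L

For a continuous step input, C/C₀ ≈ ½·erfc((x−vt)/(2√(Dt))).
vt = 0.197 × 183 = 36.051 m and 2√(Dt) = 2√(0.0103 × 183) = 2.746 m.
Argument (x−vt)/(2√(Dt)) = (33.6 − 36.051)/2.746 = -0.8926; ½·erfc(-0.8926) = 0.8966.
C = 262 × 0.8966 = 235 mg/L.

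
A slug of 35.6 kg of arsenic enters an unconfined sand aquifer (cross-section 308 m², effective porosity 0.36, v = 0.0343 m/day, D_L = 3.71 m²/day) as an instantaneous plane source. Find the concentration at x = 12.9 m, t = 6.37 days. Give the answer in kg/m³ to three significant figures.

For an instantaneous plane source, C(x,t) = M/(n_e·A·√(4πDt)) · exp(−(x−vt)²/(4Dt)), with n_e·A the pore (flow) area.
Plume center vt = 0.0343 × 6.37 = 0.218491 m, so the well at 12.9 m is 12.681509 m downgradient of the peak.
√(4πDt) = 17.23 m, giving peak height M/(n_e·A·√(4πDt)) = 35.6/(0.36 × 308 × 17.23) = 0.01863 kg/m³.
(x−vt)²/(4Dt) = (12.681509)²/(4 × 3.71 × 6.37) = 1.701; exp(−1.701) = 0.1825.
C = 0.01863 × 0.1825 = 0.00340 kg/m³.

0.00340 kg/m³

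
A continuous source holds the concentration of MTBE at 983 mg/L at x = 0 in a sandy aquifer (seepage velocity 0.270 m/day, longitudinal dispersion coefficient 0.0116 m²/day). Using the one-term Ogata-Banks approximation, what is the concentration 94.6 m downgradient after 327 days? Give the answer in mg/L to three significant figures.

For a continuous step input, C/C₀ ≈ ½·erfc((x−vt)/(2√(Dt))).
vt = 0.270 × 327 = 88.29 m and 2√(Dt) = 2√(0.0116 × 327) = 3.895 m.
Argument (x−vt)/(2√(Dt)) = (94.6 − 88.29)/3.895 = 1.620; ½·erfc(1.620) = 0.01098.
C = 983 × 0.01098 = 10.8 mg/L.

10.8 mg/L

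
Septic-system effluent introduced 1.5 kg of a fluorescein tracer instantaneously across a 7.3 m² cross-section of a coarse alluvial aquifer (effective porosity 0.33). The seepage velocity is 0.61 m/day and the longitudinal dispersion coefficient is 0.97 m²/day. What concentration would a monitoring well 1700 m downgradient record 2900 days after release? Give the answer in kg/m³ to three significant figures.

For an instantaneous plane source, C(x,t) = M/(n_e·A·√(4πDt)) · exp(−(x−vt)²/(4Dt)), with n_e·A the pore (flow) area.
Plume center vt = 0.61 × 2900 = 1769 m, so the well at 1700 m is 69 m upgradient of the peak.
√(4πDt) = 188.0 m, giving peak height M/(n_e·A·√(4πDt)) = 1.5/(0.33 × 7.3 × 188.0) = 0.003312 kg/m³.
(x−vt)²/(4Dt) = (-69)²/(4 × 0.97 × 2900) = 0.4231; exp(−0.4231) = 0.6550.
C = 0.003312 × 0.6550 = 0.00217 kg/m³.

0.00217 kg/m³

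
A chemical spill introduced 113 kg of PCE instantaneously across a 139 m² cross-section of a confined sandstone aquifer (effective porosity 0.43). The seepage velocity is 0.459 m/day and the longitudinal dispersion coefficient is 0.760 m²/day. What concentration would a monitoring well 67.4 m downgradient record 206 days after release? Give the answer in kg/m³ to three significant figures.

For an instantaneous plane source, C(x,t) = M/(n_e·A·√(4πDt)) · exp(−(x−vt)²/(4Dt)), with n_e·A the pore (flow) area.
Plume center vt = 0.459 × 206 = 94.554 m, so the well at 67.4 m is 27.154 m upgradient of the peak.
√(4πDt) = 44.36 m, giving peak height M/(n_e·A·√(4πDt)) = 113/(0.43 × 139 × 44.36) = 0.04262 kg/m³.
(x−vt)²/(4Dt) = (-27.154)²/(4 × 0.760 × 206) = 1.177; exp(−1.177) = 0.3082.
C = 0.04262 × 0.3082 = 0.0131 kg/m³.

0.0131 kg/m³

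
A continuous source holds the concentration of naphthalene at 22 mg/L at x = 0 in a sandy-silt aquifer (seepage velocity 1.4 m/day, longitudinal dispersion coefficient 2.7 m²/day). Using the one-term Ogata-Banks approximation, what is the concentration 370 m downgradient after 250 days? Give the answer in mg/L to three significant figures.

6.45 mg/L

For a continuous step input, C/C₀ ≈ ½·erfc((x−vt)/(2√(Dt))).
vt = 1.4 × 250 = 350 m and 2√(Dt) = 2√(2.7 × 250) = 51.96 m.
Argument (x−vt)/(2√(Dt)) = (370 − 350)/51.96 = 0.3849; ½·erfc(0.3849) = 0.2931.
C = 22 × 0.2931 = 6.45 mg/L.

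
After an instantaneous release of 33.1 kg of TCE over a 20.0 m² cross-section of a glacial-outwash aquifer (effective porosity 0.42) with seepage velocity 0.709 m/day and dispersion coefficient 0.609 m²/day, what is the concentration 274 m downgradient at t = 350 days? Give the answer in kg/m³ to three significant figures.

0.0348 kg/m³

For an instantaneous plane source, C(x,t) = M/(n_e·A·√(4πDt)) · exp(−(x−vt)²/(4Dt)), with n_e·A the pore (flow) area.
Plume center vt = 0.709 × 350 = 248.15 m, so the well at 274 m is 25.85 m downgradient of the peak.
√(4πDt) = 51.75 m, giving peak height M/(n_e·A·√(4πDt)) = 33.1/(0.42 × 20.0 × 51.75) = 0.07614 kg/m³.
(x−vt)²/(4Dt) = (25.85)²/(4 × 0.609 × 350) = 0.7837; exp(−0.7837) = 0.4567.
C = 0.07614 × 0.4567 = 0.0348 kg/m³.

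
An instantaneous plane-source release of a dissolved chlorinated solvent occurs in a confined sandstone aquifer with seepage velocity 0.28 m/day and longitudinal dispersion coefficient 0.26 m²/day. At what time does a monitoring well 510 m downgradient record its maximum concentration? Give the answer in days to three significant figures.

1820 days

For the 1D instantaneous-source solution, setting ∂C/∂t = 0 at fixed x gives v²t² + 2Dt − x² = 0, so t = (√(D² + v²x²) − D)/v².
√(D² + v²x²) = √(0.26² + 0.28² × 510²) = 142.8; v² = 0.0784.
t = (142.8 − 0.26)/0.0784 = 1820 days (vs. the pure-advection estimate x/v = 1820 d).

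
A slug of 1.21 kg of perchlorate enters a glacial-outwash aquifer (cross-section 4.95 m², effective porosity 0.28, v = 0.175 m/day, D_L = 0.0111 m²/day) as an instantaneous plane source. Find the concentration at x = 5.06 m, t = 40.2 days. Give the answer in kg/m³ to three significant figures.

0.0415 kg/m³

For an instantaneous plane source, C(x,t) = M/(n_e·A·√(4πDt)) · exp(−(x−vt)²/(4Dt)), with n_e·A the pore (flow) area.
Plume center vt = 0.175 × 40.2 = 7.035 m, so the well at 5.06 m is 1.975 m upgradient of the peak.
√(4πDt) = 2.368 m, giving peak height M/(n_e·A·√(4πDt)) = 1.21/(0.28 × 4.95 × 2.368) = 0.3687 kg/m³.
(x−vt)²/(4Dt) = (-1.975)²/(4 × 0.0111 × 40.2) = 2.185; exp(−2.185) = 0.1125.
C = 0.3687 × 0.1125 = 0.0415 kg/m³.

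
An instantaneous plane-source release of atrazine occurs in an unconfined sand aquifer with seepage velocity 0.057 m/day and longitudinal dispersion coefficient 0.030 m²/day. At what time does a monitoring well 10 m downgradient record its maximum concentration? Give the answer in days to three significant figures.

For the 1D instantaneous-source solution, setting ∂C/∂t = 0 at fixed x gives v²t² + 2Dt − x² = 0, so t = (√(D² + v²x²) − D)/v².
√(D² + v²x²) = √(0.030² + 0.057² × 10²) = 0.5708; v² = 0.003249.
t = (0.5708 − 0.030)/0.003249 = 166 days (vs. the pure-advection estimate x/v = 175 d).

166 days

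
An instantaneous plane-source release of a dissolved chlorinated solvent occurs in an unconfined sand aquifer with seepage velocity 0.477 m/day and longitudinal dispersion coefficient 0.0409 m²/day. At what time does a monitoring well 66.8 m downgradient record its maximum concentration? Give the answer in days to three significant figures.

140 days

For the 1D instantaneous-source solution, setting ∂C/∂t = 0 at fixed x gives v²t² + 2Dt − x² = 0, so t = (√(D² + v²x²) − D)/v².
√(D² + v²x²) = √(0.0409² + 0.477² × 66.8²) = 31.86; v² = 0.227529.
t = (31.86 − 0.0409)/0.227529 = 140 days (vs. the pure-advection estimate x/v = 140 d).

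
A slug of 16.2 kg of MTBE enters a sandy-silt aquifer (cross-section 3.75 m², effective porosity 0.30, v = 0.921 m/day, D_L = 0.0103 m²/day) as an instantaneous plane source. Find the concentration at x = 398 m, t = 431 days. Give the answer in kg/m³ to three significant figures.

For an instantaneous plane source, C(x,t) = M/(n_e·A·√(4πDt)) · exp(−(x−vt)²/(4Dt)), with n_e·A the pore (flow) area.
Plume center vt = 0.921 × 431 = 396.951 m, so the well at 398 m is 1.049 m downgradient of the peak.
√(4πDt) = 7.469 m, giving peak height M/(n_e·A·√(4πDt)) = 16.2/(0.30 × 3.75 × 7.469) = 1.928 kg/m³.
(x−vt)²/(4Dt) = (1.049)²/(4 × 0.0103 × 431) = 0.06197; exp(−0.06197) = 0.9399.
C = 1.928 × 0.9399 = 1.81 kg/m³.

1.81 kg/m³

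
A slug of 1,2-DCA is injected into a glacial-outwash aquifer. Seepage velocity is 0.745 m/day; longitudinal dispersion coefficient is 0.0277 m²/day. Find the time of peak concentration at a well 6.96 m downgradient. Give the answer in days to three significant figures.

For the 1D instantaneous-source solution, setting ∂C/∂t = 0 at fixed x gives v²t² + 2Dt − x² = 0, so t = (√(D² + v²x²) − D)/v².
√(D² + v²x²) = √(0.0277² + 0.745² × 6.96²) = 5.185; v² = 0.555025.
t = (5.185 − 0.0277)/0.555025 = 9.29 days (vs. the pure-advection estimate x/v = 9.34 d).

9.29 days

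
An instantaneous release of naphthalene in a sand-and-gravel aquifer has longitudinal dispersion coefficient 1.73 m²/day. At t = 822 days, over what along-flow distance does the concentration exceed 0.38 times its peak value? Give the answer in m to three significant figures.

148 m

The plume is Gaussian with σ = √(2Dt) = √(2 × 1.73 × 822) = 53.33 m.
C/C_peak = exp(−Δx²/(2σ²)) = 0.38 ⇒ Δx = σ·√(−2 ln 0.38) = 53.33 × 1.391 = 74.18 m.
Width = 2Δx = 148 m.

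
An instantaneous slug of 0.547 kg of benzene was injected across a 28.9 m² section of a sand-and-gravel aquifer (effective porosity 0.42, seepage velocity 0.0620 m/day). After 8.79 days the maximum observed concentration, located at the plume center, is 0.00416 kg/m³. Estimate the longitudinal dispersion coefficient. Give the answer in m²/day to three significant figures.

At the plume center C_max = M/(n_e·A·√(4πDt)), so D = M²/(4πt·(n_e·A·C_max)²).
n_e·A·C_max = 0.42 × 28.9 × 0.00416 = 0.05049 kg/m.
D = 0.547²/(4π × 8.79 × 0.05049²) = 1.06 m²/day.

1.06 m²/day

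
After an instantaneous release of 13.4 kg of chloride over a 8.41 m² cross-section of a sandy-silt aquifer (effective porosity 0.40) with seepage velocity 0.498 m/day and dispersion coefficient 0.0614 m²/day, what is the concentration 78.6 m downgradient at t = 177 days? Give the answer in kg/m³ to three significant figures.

For an instantaneous plane source, C(x,t) = M/(n_e·A·√(4πDt)) · exp(−(x−vt)²/(4Dt)), with n_e·A the pore (flow) area.
Plume center vt = 0.498 × 177 = 88.146 m, so the well at 78.6 m is 9.546 m upgradient of the peak.
√(4πDt) = 11.69 m, giving peak height M/(n_e·A·√(4πDt)) = 13.4/(0.40 × 8.41 × 11.69) = 0.3407 kg/m³.
(x−vt)²/(4Dt) = (-9.546)²/(4 × 0.0614 × 177) = 2.096; exp(−2.096) = 0.1229.
C = 0.3407 × 0.1229 = 0.0419 kg/m³.

0.0419 kg/m³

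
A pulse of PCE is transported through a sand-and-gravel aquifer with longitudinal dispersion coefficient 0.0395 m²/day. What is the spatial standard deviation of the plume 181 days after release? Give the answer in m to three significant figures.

Dispersive spreading gives a Gaussian with σ² = 2Dt; advection only shifts the center.
σ = √(2 × 0.0395 × 181) = 3.78 m.

3.78 m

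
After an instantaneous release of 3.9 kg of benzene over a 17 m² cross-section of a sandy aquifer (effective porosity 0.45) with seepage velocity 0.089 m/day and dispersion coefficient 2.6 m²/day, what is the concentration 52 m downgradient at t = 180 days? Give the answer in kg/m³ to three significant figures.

For an instantaneous plane source, C(x,t) = M/(n_e·A·√(4πDt)) · exp(−(x−vt)²/(4Dt)), with n_e·A the pore (flow) area.
Plume center vt = 0.089 × 180 = 16.02 m, so the well at 52 m is 35.98 m downgradient of the peak.
√(4πDt) = 76.69 m, giving peak height M/(n_e·A·√(4πDt)) = 3.9/(0.45 × 17 × 76.69) = 0.006648 kg/m³.
(x−vt)²/(4Dt) = (35.98)²/(4 × 2.6 × 180) = 0.6915; exp(−0.6915) = 0.5008.
C = 0.006648 × 0.5008 = 0.00333 kg/m³.

0.00333 kg/m³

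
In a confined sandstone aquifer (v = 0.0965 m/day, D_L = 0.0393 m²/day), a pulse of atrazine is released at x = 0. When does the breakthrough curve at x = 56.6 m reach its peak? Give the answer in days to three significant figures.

For the 1D instantaneous-source solution, setting ∂C/∂t = 0 at fixed x gives v²t² + 2Dt − x² = 0, so t = (√(D² + v²x²) − D)/v².
√(D² + v²x²) = √(0.0393² + 0.0965² × 56.6²) = 5.462; v² = 0.00931225.
t = (5.462 − 0.0393)/0.00931225 = 582 days (vs. the pure-advection estimate x/v = 587 d).

582 days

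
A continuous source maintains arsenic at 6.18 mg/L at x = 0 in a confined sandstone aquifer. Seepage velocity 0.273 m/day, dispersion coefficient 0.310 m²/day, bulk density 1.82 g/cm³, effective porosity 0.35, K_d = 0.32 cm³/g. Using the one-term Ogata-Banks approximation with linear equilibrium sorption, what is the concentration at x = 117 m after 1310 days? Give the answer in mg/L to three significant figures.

Retardation factor R = 1 + ρ_b·K_d/n = 1 + 1.82 × 0.32/0.35 = 2.664.
Sorption retards both mechanisms: v_R = v/R = 0.1025 m/day, D_R = D/R = 0.1164 m²/day.
v_R·t = 0.1025 × 1310 = 134.275 m; 2√(D_R t) = 24.70 m; argument = (117 − 134.275)/24.70 = -0.6994.
C = C₀ × ½·erfc(-0.6994) = 6.18 × 0.8387 = 5.18 mg/L.

5.18 mg/L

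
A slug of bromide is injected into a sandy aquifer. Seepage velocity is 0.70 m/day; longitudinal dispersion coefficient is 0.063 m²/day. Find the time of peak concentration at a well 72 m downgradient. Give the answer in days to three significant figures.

103 days

For the 1D instantaneous-source solution, setting ∂C/∂t = 0 at fixed x gives v²t² + 2Dt − x² = 0, so t = (√(D² + v²x²) − D)/v².
√(D² + v²x²) = √(0.063² + 0.70² × 72²) = 50.40; v² = 0.49.
t = (50.40 − 0.063)/0.49 = 103 days (vs. the pure-advection estimate x/v = 103 d).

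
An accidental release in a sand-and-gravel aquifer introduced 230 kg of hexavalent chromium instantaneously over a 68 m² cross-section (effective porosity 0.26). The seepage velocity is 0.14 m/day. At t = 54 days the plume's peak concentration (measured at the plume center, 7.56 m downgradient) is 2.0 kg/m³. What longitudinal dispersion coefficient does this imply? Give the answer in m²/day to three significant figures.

At the plume center C_max = M/(n_e·A·√(4πDt)), so D = M²/(4πt·(n_e·A·C_max)²).
n_e·A·C_max = 0.26 × 68 × 2.0 = 35.36 kg/m.
D = 230²/(4π × 54 × 35.36²) = 0.0623 m²/day.

0.0623 m²/day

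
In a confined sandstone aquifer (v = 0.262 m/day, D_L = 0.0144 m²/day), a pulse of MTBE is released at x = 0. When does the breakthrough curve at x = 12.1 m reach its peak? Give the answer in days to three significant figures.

46.0 days

For the 1D instantaneous-source solution, setting ∂C/∂t = 0 at fixed x gives v²t² + 2Dt − x² = 0, so t = (√(D² + v²x²) − D)/v².
√(D² + v²x²) = √(0.0144² + 0.262² × 12.1²) = 3.170; v² = 0.068644.
t = (3.170 − 0.0144)/0.068644 = 46.0 days (vs. the pure-advection estimate x/v = 46.2 d).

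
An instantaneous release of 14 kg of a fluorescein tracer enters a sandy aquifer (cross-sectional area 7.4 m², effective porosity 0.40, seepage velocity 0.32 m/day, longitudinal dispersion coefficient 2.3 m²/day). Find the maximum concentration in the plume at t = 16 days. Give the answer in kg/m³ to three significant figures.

0.220 kg/m³

The peak of an instantaneous 1D plume sits at x = vt; there the Gaussian factor is 1 and C_max = M/(n_e·A·√(4πDt)), where n_e·A is the pore area the mass is dissolved in.
√(4πDt) = √(4π × 2.3 × 16) = 21.50 m, so C_max = 14/(0.40 × 7.4 × 21.50) = 0.220 kg/m³.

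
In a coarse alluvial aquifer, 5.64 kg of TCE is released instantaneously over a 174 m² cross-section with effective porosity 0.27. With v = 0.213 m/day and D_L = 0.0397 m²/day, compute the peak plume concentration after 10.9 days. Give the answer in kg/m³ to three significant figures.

The peak of an instantaneous 1D plume sits at x = vt; there the Gaussian factor is 1 and C_max = M/(n_e·A·√(4πDt)), where n_e·A is the pore area the mass is dissolved in.
√(4πDt) = √(4π × 0.0397 × 10.9) = 2.332 m, so C_max = 5.64/(0.27 × 174 × 2.332) = 0.0515 kg/m³.

0.0515 kg/m³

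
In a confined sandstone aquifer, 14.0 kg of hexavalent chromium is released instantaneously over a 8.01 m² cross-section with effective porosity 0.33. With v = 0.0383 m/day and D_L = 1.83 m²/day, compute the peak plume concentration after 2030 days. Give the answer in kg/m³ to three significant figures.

0.0245 kg/m³

The peak of an instantaneous 1D plume sits at x = vt; there the Gaussian factor is 1 and C_max = M/(n_e·A·√(4πDt)), where n_e·A is the pore area the mass is dissolved in.
√(4πDt) = √(4π × 1.83 × 2030) = 216.1 m, so C_max = 14.0/(0.33 × 8.01 × 216.1) = 0.0245 kg/m³.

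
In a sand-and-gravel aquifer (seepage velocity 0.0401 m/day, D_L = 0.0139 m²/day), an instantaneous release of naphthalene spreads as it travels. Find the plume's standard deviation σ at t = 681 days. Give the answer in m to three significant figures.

4.35 m

Dispersive spreading gives a Gaussian with σ² = 2Dt; advection only shifts the center.
σ = √(2 × 0.0139 × 681) = 4.35 m.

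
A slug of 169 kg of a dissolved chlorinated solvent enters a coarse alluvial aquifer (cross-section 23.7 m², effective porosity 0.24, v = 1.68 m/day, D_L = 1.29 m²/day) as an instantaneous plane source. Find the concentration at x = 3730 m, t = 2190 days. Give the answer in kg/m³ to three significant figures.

0.125 kg/m³

For an instantaneous plane source, C(x,t) = M/(n_e·A·√(4πDt)) · exp(−(x−vt)²/(4Dt)), with n_e·A the pore (flow) area.
Plume center vt = 1.68 × 2190 = 3679.2 m, so the well at 3730 m is 50.8 m downgradient of the peak.
√(4πDt) = 188.4 m, giving peak height M/(n_e·A·√(4πDt)) = 169/(0.24 × 23.7 × 188.4) = 0.1577 kg/m³.
(x−vt)²/(4Dt) = (50.8)²/(4 × 1.29 × 2190) = 0.2284; exp(−0.2284) = 0.7958.
C = 0.1577 × 0.7958 = 0.125 kg/m³.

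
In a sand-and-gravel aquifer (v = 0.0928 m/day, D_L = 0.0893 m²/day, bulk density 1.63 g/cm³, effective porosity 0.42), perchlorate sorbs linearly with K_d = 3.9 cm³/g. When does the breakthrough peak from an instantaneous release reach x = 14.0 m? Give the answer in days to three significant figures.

Retardation factor R = 1 + ρ_b·K_d/n = 1 + 1.63 × 3.9/0.42 = 16.14.
Sorption retards both mechanisms: v_R = v/R = 0.005750 m/day, D_R = D/R = 0.005533 m²/day.
Peak time from v_R²t² + 2D_R t − x² = 0: t = (√(D_R² + v_R²x²) − D_R)/v_R².
√(D_R² + v_R²x²) = √(0.005533² + 0.005750² × 14.0²) = 0.08069; v_R² = 3.306e-05.
t = (0.08069 − 0.005533)/3.306e-05 = 2270 days.

2270 days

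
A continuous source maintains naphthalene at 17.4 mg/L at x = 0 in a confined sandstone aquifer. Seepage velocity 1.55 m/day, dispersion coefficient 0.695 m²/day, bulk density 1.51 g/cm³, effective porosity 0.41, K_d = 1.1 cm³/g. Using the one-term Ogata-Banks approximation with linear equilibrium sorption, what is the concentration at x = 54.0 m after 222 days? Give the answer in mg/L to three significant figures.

Retardation factor R = 1 + ρ_b·K_d/n = 1 + 1.51 × 1.1/0.41 = 5.051.
Sorption retards both mechanisms: v_R = v/R = 0.3069 m/day, D_R = D/R = 0.1376 m²/day.
v_R·t = 0.3069 × 222 = 68.1318 m; 2√(D_R t) = 11.05 m; argument = (54.0 − 68.1318)/11.05 = -1.279.
C = C₀ × ½·erfc(-1.279) = 17.4 × 0.9648 = 16.8 mg/L.

16.8 mg/L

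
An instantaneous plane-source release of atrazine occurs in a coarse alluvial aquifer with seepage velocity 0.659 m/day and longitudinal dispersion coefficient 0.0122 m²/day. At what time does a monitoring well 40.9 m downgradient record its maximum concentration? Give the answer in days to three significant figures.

For the 1D instantaneous-source solution, setting ∂C/∂t = 0 at fixed x gives v²t² + 2Dt − x² = 0, so t = (√(D² + v²x²) − D)/v².
√(D² + v²x²) = √(0.0122² + 0.659² × 40.9²) = 26.95; v² = 0.434281.
t = (26.95 − 0.0122)/0.434281 = 62.0 days (vs. the pure-advection estimate x/v = 62.1 d).

62.0 days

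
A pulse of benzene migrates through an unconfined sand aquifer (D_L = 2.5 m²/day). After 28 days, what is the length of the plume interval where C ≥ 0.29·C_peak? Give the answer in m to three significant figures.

The plume is Gaussian with σ = √(2Dt) = √(2 × 2.5 × 28) = 11.83 m.
C/C_peak = exp(−Δx²/(2σ²)) = 0.29 ⇒ Δx = σ·√(−2 ln 0.29) = 11.83 × 1.573 = 18.61 m.
Width = 2Δx = 37.2 m.

37.2 m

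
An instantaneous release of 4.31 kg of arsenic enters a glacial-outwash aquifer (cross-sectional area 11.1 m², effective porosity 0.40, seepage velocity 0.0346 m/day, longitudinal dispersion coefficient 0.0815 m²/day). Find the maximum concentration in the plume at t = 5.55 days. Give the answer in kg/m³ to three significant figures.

The peak of an instantaneous 1D plume sits at x = vt; there the Gaussian factor is 1 and C_max = M/(n_e·A·√(4πDt)), where n_e·A is the pore area the mass is dissolved in.
√(4πDt) = √(4π × 0.0815 × 5.55) = 2.384 m, so C_max = 4.31/(0.40 × 11.1 × 2.384) = 0.407 kg/m³.

0.407 kg/m³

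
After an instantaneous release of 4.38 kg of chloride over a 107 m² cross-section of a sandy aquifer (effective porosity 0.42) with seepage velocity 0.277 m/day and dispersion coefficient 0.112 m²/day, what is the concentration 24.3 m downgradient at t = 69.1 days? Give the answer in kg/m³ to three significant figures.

For an instantaneous plane source, C(x,t) = M/(n_e·A·√(4πDt)) · exp(−(x−vt)²/(4Dt)), with n_e·A the pore (flow) area.
Plume center vt = 0.277 × 69.1 = 19.1407 m, so the well at 24.3 m is 5.1593 m downgradient of the peak.
√(4πDt) = 9.862 m, giving peak height M/(n_e·A·√(4πDt)) = 4.38/(0.42 × 107 × 9.862) = 0.009883 kg/m³.
(x−vt)²/(4Dt) = (5.1593)²/(4 × 0.112 × 69.1) = 0.8599; exp(−0.8599) = 0.4232.
C = 0.009883 × 0.4232 = 0.00418 kg/m³.

0.00418 kg/m³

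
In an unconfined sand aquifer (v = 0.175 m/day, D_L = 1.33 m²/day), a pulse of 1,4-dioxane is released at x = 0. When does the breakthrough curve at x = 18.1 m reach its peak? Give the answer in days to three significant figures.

For the 1D instantaneous-source solution, setting ∂C/∂t = 0 at fixed x gives v²t² + 2Dt − x² = 0, so t = (√(D² + v²x²) − D)/v².
√(D² + v²x²) = √(1.33² + 0.175² × 18.1²) = 3.435; v² = 0.030625.
t = (3.435 − 1.33)/0.030625 = 68.7 days (vs. the pure-advection estimate x/v = 103 d).

68.7 days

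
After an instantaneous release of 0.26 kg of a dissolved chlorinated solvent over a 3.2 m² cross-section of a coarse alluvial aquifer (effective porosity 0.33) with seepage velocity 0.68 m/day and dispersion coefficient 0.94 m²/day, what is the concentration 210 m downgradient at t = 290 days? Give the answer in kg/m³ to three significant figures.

0.00362 kg/m³

For an instantaneous plane source, C(x,t) = M/(n_e·A·√(4πDt)) · exp(−(x−vt)²/(4Dt)), with n_e·A the pore (flow) area.
Plume center vt = 0.68 × 290 = 197.2 m, so the well at 210 m is 12.8 m downgradient of the peak.
√(4πDt) = 58.53 m, giving peak height M/(n_e·A·√(4πDt)) = 0.26/(0.33 × 3.2 × 58.53) = 0.004207 kg/m³.
(x−vt)²/(4Dt) = (12.8)²/(4 × 0.94 × 290) = 0.1503; exp(−0.1503) = 0.8604.
C = 0.004207 × 0.8604 = 0.00362 kg/m³.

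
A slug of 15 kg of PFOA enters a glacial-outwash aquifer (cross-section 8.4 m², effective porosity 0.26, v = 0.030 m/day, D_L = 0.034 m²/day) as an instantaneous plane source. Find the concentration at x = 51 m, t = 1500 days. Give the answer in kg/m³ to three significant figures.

For an instantaneous plane source, C(x,t) = M/(n_e·A·√(4πDt)) · exp(−(x−vt)²/(4Dt)), with n_e·A the pore (flow) area.
Plume center vt = 0.030 × 1500 = 45 m, so the well at 51 m is 6 m downgradient of the peak.
√(4πDt) = 25.32 m, giving peak height M/(n_e·A·√(4πDt)) = 15/(0.26 × 8.4 × 25.32) = 0.2713 kg/m³.
(x−vt)²/(4Dt) = (6)²/(4 × 0.034 × 1500) = 0.1765; exp(−0.1765) = 0.8382.
C = 0.2713 × 0.8382 = 0.227 kg/m³.

0.227 kg/m³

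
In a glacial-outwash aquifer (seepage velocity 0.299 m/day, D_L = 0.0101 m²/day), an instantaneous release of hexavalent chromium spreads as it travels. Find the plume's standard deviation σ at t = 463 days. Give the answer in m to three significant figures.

3.06 m

Dispersive spreading gives a Gaussian with σ² = 2Dt; advection only shifts the center.
σ = √(2 × 0.0101 × 463) = 3.06 m.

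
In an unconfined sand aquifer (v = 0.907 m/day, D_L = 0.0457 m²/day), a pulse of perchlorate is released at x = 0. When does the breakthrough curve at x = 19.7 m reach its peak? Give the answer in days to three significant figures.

21.7 days

For the 1D instantaneous-source solution, setting ∂C/∂t = 0 at fixed x gives v²t² + 2Dt − x² = 0, so t = (√(D² + v²x²) − D)/v².
√(D² + v²x²) = √(0.0457² + 0.907² × 19.7²) = 17.87; v² = 0.822649.
t = (17.87 − 0.0457)/0.822649 = 21.7 days (vs. the pure-advection estimate x/v = 21.7 d).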